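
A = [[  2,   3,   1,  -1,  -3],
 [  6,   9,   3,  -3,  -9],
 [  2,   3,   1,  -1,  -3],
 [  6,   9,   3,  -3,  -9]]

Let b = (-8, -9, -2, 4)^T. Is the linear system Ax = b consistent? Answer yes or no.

Row reduce the augmented matrix [A | b].
R2 ← R2 − (3)·R1: [0, 0, 0, 0, 0, 15]
R3 ← R3 − R1: [0, 0, 0, 0, 0, 6]
R4 ← R4 − (3)·R1: [0, 0, 0, 0, 0, 28]
R3 ← R3 − (2/5)·R2: [0, 0, 0, 0, 0, 0]
R4 ← R4 − (28/15)·R2: [0, 0, 0, 0, 0, 0]
The echelon form has 2 nonzero rows; the last pivot sits in the augmented column, so rank(A) = 1 but rank([A|b]) = 2.
Since the ranks differ, the system is inconsistent.

no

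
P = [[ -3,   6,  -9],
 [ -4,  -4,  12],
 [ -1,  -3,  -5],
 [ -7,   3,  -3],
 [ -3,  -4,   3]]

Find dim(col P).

3

Row reduce to echelon form.
R2 ← R2 − (4/3)·R1: [0, -12, 24]
R3 ← R3 − (1/3)·R1: [0, -5, -2]
R4 ← R4 − (7/3)·R1: [0, -11, 18]
R5 ← R5 − R1: [0, -10, 12]
R3 ← R3 − (5/12)·R2: [0, 0, -12]
R4 ← R4 − (11/12)·R2: [0, 0, -4]
R5 ← R5 − (5/6)·R2: [0, 0, -8]
R4 ← R4 − (1/3)·R3: [0, 0, 0]
R5 ← R5 − (2/3)·R3: [0, 0, 0]
Echelon form has 3 nonzero rows, so rank(P) = 3.
The column space has dimension equal to the rank: 3.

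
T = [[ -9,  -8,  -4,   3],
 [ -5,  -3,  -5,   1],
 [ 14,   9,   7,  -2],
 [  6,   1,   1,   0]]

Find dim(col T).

4

Row reduce to echelon form.
R2 ← R2 − (5/9)·R1: [0, 13/9, -25/9, -2/3]
R3 ← R3 + (14/9)·R1: [0, -31/9, 7/9, 8/3]
R4 ← R4 + (2/3)·R1: [0, -13/3, -5/3, 2]
R3 ← R3 + (31/13)·R2: [0, 0, -76/13, 14/13]
R4 ← R4 + (3)·R2: [0, 0, -10, 0]
R4 ← R4 − (65/38)·R3: [0, 0, 0, -35/19]
Echelon form has 4 nonzero rows, so rank(T) = 4.
The column space has dimension equal to the rank: 4.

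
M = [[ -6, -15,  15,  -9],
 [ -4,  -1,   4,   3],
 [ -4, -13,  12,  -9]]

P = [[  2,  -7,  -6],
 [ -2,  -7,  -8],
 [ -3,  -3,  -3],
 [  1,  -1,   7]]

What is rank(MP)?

First compute MP:
[[-36, 111,  48],
 [-15,  20,  41],
 [-27,  92,  29]]
Now row reduce the product.
R2 ← R2 − (5/12)·R1: [0, -105/4, 21]
R3 ← R3 − (3/4)·R1: [0, 35/4, -7]
R3 ← R3 + (1/3)·R2: [0, 0, 0]
2 nonzero rows, so rank(MP) = 2.

2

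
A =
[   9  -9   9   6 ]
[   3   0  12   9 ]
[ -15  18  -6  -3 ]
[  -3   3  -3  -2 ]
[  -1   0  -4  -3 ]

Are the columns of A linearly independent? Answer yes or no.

Row reduce A to echelon form.
R2 ← R2 − (1/3)·R1: [0, 3, 9, 7]
R3 ← R3 + (5/3)·R1: [0, 3, 9, 7]
R4 ← R4 + (1/3)·R1: [0, 0, 0, 0]
R5 ← R5 + (1/9)·R1: [0, -1, -3, -7/3]
R3 ← R3 − R2: [0, 0, 0, 0]
R5 ← R5 + (1/3)·R2: [0, 0, 0, 0]
2 pivots among 4 columns.
Only 2 < 4 pivot columns, so the columns are linearly dependent.

no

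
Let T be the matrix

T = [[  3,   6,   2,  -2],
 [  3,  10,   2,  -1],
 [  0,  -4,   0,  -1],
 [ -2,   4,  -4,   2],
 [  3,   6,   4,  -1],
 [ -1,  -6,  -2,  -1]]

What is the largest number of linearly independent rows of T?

Row reduce to echelon form.
R2 ← R2 − R1: [0, 4, 0, 1]
R4 ← R4 + (2/3)·R1: [0, 8, -8/3, 2/3]
R5 ← R5 − R1: [0, 0, 2, 1]
R6 ← R6 + (1/3)·R1: [0, -4, -4/3, -5/3]
R3 ← R3 + R2: [0, 0, 0, 0]
R4 ← R4 − (2)·R2: [0, 0, -8/3, -4/3]
R6 ← R6 + R2: [0, 0, -4/3, -2/3]
Swap R3 ↔ R4
R5 ← R5 + (3/4)·R3: [0, 0, 0, 0]
R6 ← R6 − (1/2)·R3: [0, 0, 0, 0]
Echelon form has 3 nonzero rows, so rank(T) = 3.
The rank gives the maximum number of linearly independent rows: 3.

3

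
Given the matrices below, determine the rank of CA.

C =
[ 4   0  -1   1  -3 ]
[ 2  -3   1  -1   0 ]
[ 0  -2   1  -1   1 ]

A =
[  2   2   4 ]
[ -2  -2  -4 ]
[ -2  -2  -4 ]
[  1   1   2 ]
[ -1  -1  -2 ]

1

First compute CA:
[[ 14,  14,  28],
 [  7,   7,  14],
 [  0,   0,   0]]
Now row reduce the product.
R2 ← R2 − (1/2)·R1: [0, 0, 0]
1 nonzero row, so rank(CA) = 1.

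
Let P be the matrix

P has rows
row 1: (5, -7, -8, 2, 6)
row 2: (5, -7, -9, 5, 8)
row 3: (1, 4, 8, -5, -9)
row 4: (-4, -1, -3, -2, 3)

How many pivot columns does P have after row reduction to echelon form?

3

Row reduce to echelon form.
R2 ← R2 − R1: [0, 0, -1, 3, 2]
R3 ← R3 − (1/5)·R1: [0, 27/5, 48/5, -27/5, -51/5]
R4 ← R4 + (4/5)·R1: [0, -33/5, -47/5, -2/5, 39/5]
Swap R2 ↔ R3
R4 ← R4 + (11/9)·R2: [0, 0, 7/3, -7, -14/3]
R4 ← R4 + (7/3)·R3: [0, 0, 0, 0, 0]
Echelon form has 3 nonzero rows, so rank(P) = 3.
Each nonzero row contributes one pivot column: 3 pivot columns.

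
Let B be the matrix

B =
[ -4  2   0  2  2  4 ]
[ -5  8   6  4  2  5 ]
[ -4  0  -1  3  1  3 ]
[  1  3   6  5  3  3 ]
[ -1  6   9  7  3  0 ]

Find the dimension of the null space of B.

Row reduce to echelon form.
R2 ← R2 − (5/4)·R1: [0, 11/2, 6, 3/2, -1/2, 0]
R3 ← R3 − R1: [0, -2, -1, 1, -1, -1]
R4 ← R4 + (1/4)·R1: [0, 7/2, 6, 11/2, 7/2, 4]
R5 ← R5 − (1/4)·R1: [0, 11/2, 9, 13/2, 5/2, -1]
R3 ← R3 + (4/11)·R2: [0, 0, 13/11, 17/11, -13/11, -1]
R4 ← R4 − (7/11)·R2: [0, 0, 24/11, 50/11, 42/11, 4]
R5 ← R5 − R2: [0, 0, 3, 5, 3, -1]
R4 ← R4 − (24/13)·R3: [0, 0, 0, 22/13, 6, 76/13]
R5 ← R5 − (33/13)·R3: [0, 0, 0, 14/13, 6, 20/13]
R5 ← R5 − (7/11)·R4: [0, 0, 0, 0, 24/11, -24/11]
5 nonzero rows, so rank(B) = 5.
B has 6 columns; by rank–nullity, nullity = 6 − 5 = 1.

1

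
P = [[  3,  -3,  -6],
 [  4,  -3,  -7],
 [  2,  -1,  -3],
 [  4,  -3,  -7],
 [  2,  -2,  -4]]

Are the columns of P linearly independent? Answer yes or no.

Row reduce P to echelon form.
R2 ← R2 − (4/3)·R1: [0, 1, 1]
R3 ← R3 − (2/3)·R1: [0, 1, 1]
R4 ← R4 − (4/3)·R1: [0, 1, 1]
R5 ← R5 − (2/3)·R1: [0, 0, 0]
R3 ← R3 − R2: [0, 0, 0]
R4 ← R4 − R2: [0, 0, 0]
2 pivots among 3 columns.
Only 2 < 3 pivot columns, so the columns are linearly dependent.

no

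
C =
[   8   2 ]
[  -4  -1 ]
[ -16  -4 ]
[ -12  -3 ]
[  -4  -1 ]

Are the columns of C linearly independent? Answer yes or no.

no

Row reduce C to echelon form.
R2 ← R2 + (1/2)·R1: [0, 0]
R3 ← R3 + (2)·R1: [0, 0]
R4 ← R4 + (3/2)·R1: [0, 0]
R5 ← R5 + (1/2)·R1: [0, 0]
1 pivot among 2 columns.
Only 1 < 2 pivot columns, so the columns are linearly dependent.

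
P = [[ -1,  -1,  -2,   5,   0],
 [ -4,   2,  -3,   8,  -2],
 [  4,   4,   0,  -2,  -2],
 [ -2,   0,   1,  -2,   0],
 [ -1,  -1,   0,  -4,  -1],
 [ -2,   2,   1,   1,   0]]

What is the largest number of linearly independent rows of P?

4

Row reduce to echelon form.
R2 ← R2 − (4)·R1: [0, 6, 5, -12, -2]
R3 ← R3 + (4)·R1: [0, 0, -8, 18, -2]
R4 ← R4 − (2)·R1: [0, 2, 5, -12, 0]
R5 ← R5 − R1: [0, 0, 2, -9, -1]
R6 ← R6 − (2)·R1: [0, 4, 5, -9, 0]
R4 ← R4 − (1/3)·R2: [0, 0, 10/3, -8, 2/3]
R6 ← R6 − (2/3)·R2: [0, 0, 5/3, -1, 4/3]
R4 ← R4 + (5/12)·R3: [0, 0, 0, -1/2, -1/6]
R5 ← R5 + (1/4)·R3: [0, 0, 0, -9/2, -3/2]
R6 ← R6 + (5/24)·R3: [0, 0, 0, 11/4, 11/12]
R5 ← R5 − (9)·R4: [0, 0, 0, 0, 0]
R6 ← R6 + (11/2)·R4: [0, 0, 0, 0, 0]
Echelon form has 4 nonzero rows, so rank(P) = 4.
The rank gives the maximum number of linearly independent rows: 4.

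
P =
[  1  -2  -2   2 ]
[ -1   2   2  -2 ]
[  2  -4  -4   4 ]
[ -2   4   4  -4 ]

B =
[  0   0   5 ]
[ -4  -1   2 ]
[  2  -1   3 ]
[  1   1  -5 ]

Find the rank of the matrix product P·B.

1

First compute PB:
[[  6,   6, -15],
 [ -6,  -6,  15],
 [ 12,  12, -30],
 [-12, -12,  30]]
Now row reduce the product.
R2 ← R2 + R1: [0, 0, 0]
R3 ← R3 − (2)·R1: [0, 0, 0]
R4 ← R4 + (2)·R1: [0, 0, 0]
1 nonzero row, so rank(PB) = 1.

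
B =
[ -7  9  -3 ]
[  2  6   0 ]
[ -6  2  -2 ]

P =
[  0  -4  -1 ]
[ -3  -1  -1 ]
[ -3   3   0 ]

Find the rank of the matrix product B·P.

First compute BP:
[[-18,  10,  -2],
 [-18, -14,  -8],
 [  0,  16,   4]]
Now row reduce the product.
R2 ← R2 − R1: [0, -24, -6]
R3 ← R3 + (2/3)·R2: [0, 0, 0]
2 nonzero rows, so rank(BP) = 2.

2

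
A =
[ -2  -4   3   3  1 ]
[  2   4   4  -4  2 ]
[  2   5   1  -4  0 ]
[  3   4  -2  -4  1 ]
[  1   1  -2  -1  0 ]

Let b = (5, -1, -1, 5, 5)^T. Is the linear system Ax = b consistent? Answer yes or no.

no

Row reduce the augmented matrix [A | b].
R2 ← R2 + R1: [0, 0, 7, -1, 3, 4]
R3 ← R3 + R1: [0, 1, 4, -1, 1, 4]
R4 ← R4 + (3/2)·R1: [0, -2, 5/2, 1/2, 5/2, 25/2]
R5 ← R5 + (1/2)·R1: [0, -1, -1/2, 1/2, 1/2, 15/2]
Swap R2 ↔ R3
R4 ← R4 + (2)·R2: [0, 0, 21/2, -3/2, 9/2, 41/2]
R5 ← R5 + R2: [0, 0, 7/2, -1/2, 3/2, 23/2]
R4 ← R4 − (3/2)·R3: [0, 0, 0, 0, 0, 29/2]
R5 ← R5 − (1/2)·R3: [0, 0, 0, 0, 0, 19/2]
R5 ← R5 − (19/29)·R4: [0, 0, 0, 0, 0, 0]
The echelon form has 4 nonzero rows; the last pivot sits in the augmented column, so rank(A) = 3 but rank([A|b]) = 4.
Since the ranks differ, the system is inconsistent.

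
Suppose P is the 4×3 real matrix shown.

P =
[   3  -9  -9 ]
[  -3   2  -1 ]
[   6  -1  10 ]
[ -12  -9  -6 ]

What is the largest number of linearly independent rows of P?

3

Row reduce to echelon form.
R2 ← R2 + R1: [0, -7, -10]
R3 ← R3 − (2)·R1: [0, 17, 28]
R4 ← R4 + (4)·R1: [0, -45, -42]
R3 ← R3 + (17/7)·R2: [0, 0, 26/7]
R4 ← R4 − (45/7)·R2: [0, 0, 156/7]
R4 ← R4 − (6)·R3: [0, 0, 0]
Echelon form has 3 nonzero rows, so rank(P) = 3.
The rank gives the maximum number of linearly independent rows: 3.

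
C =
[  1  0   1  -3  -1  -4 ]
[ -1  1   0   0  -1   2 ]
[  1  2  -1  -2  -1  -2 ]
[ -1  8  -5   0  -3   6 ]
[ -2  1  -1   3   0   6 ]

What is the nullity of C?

Row reduce to echelon form.
R2 ← R2 + R1: [0, 1, 1, -3, -2, -2]
R3 ← R3 − R1: [0, 2, -2, 1, 0, 2]
R4 ← R4 + R1: [0, 8, -4, -3, -4, 2]
R5 ← R5 + (2)·R1: [0, 1, 1, -3, -2, -2]
R3 ← R3 − (2)·R2: [0, 0, -4, 7, 4, 6]
R4 ← R4 − (8)·R2: [0, 0, -12, 21, 12, 18]
R5 ← R5 − R2: [0, 0, 0, 0, 0, 0]
R4 ← R4 − (3)·R3: [0, 0, 0, 0, 0, 0]
3 nonzero rows, so rank(C) = 3.
C has 6 columns; by rank–nullity, nullity = 6 − 3 = 3.

3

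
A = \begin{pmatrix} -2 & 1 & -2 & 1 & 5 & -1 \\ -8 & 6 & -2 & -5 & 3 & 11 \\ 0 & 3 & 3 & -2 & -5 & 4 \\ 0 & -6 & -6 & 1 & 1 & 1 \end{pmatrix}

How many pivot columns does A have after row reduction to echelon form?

4

Row reduce to echelon form.
R2 ← R2 − (4)·R1: [0, 2, 6, -9, -17, 15]
R3 ← R3 − (3/2)·R2: [0, 0, -6, 23/2, 41/2, -37/2]
R4 ← R4 + (3)·R2: [0, 0, 12, -26, -50, 46]
R4 ← R4 + (2)·R3: [0, 0, 0, -3, -9, 9]
Echelon form has 4 nonzero rows, so rank(A) = 4.
Each nonzero row contributes one pivot column: 4 pivot columns.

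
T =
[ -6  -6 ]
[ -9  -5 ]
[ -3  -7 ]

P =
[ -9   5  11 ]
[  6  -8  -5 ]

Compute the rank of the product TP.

2

First compute TP:
[[ 18,  18, -36],
 [ 51,  -5, -74],
 [-15,  41,   2]]
Now row reduce the product.
R2 ← R2 − (17/6)·R1: [0, -56, 28]
R3 ← R3 + (5/6)·R1: [0, 56, -28]
R3 ← R3 + R2: [0, 0, 0]
2 nonzero rows, so rank(TP) = 2.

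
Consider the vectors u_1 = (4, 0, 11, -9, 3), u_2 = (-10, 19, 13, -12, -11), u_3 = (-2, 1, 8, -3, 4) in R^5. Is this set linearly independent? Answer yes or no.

yes

Form the matrix with these vectors as rows and row reduce.
R2 ← R2 + (5/2)·R1: [0, 19, 81/2, -69/2, -7/2]
R3 ← R3 + (1/2)·R1: [0, 1, 27/2, -15/2, 11/2]
R3 ← R3 − (1/19)·R2: [0, 0, 216/19, -108/19, 108/19]
3 nonzero rows, so the 3 vectors span a space of dimension 3.
Since 3 = 3, the vectors are linearly independent.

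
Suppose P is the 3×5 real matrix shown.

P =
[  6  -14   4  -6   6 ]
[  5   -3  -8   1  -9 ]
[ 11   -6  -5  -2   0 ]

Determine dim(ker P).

2

Row reduce to echelon form.
R2 ← R2 − (5/6)·R1: [0, 26/3, -34/3, 6, -14]
R3 ← R3 − (11/6)·R1: [0, 59/3, -37/3, 9, -11]
R3 ← R3 − (59/26)·R2: [0, 0, 174/13, -60/13, 270/13]
3 nonzero rows, so rank(P) = 3.
P has 5 columns; by rank–nullity, nullity = 5 − 3 = 2.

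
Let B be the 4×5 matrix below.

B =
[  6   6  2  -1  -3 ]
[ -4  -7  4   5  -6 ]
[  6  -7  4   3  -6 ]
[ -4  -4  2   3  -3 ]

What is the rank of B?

Row reduce to echelon form.
R2 ← R2 + (2/3)·R1: [0, -3, 16/3, 13/3, -8]
R3 ← R3 − R1: [0, -13, 2, 4, -3]
R4 ← R4 + (2/3)·R1: [0, 0, 10/3, 7/3, -5]
R3 ← R3 − (13/3)·R2: [0, 0, -190/9, -133/9, 95/3]
R4 ← R4 + (3/19)·R3: [0, 0, 0, 0, 0]
Echelon form has 3 nonzero rows, so rank(B) = 3.

3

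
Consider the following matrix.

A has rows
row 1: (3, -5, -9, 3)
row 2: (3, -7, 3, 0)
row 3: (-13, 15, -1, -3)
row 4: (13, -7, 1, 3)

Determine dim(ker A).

1

Row reduce to echelon form.
R2 ← R2 − R1: [0, -2, 12, -3]
R3 ← R3 + (13/3)·R1: [0, -20/3, -40, 10]
R4 ← R4 − (13/3)·R1: [0, 44/3, 40, -10]
R3 ← R3 − (10/3)·R2: [0, 0, -80, 20]
R4 ← R4 + (22/3)·R2: [0, 0, 128, -32]
R4 ← R4 + (8/5)·R3: [0, 0, 0, 0]
3 nonzero rows, so rank(A) = 3.
A has 4 columns; by rank–nullity, nullity = 4 − 3 = 1.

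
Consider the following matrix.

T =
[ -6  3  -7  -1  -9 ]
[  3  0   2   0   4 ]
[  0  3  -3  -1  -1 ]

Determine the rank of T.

Row reduce to echelon form.
R2 ← R2 + (1/2)·R1: [0, 3/2, -3/2, -1/2, -1/2]
R3 ← R3 − (2)·R2: [0, 0, 0, 0, 0]
Echelon form has 2 nonzero rows, so rank(T) = 2.

2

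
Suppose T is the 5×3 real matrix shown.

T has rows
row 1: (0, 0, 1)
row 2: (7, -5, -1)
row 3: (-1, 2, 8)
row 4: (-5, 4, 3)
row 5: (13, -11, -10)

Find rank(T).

3

Row reduce to echelon form.
Swap R1 ↔ R2
R3 ← R3 + (1/7)·R1: [0, 9/7, 55/7]
R4 ← R4 + (5/7)·R1: [0, 3/7, 16/7]
R5 ← R5 − (13/7)·R1: [0, -12/7, -57/7]
Swap R2 ↔ R3
R4 ← R4 − (1/3)·R2: [0, 0, -1/3]
R5 ← R5 + (4/3)·R2: [0, 0, 7/3]
R4 ← R4 + (1/3)·R3: [0, 0, 0]
R5 ← R5 − (7/3)·R3: [0, 0, 0]
Echelon form has 3 nonzero rows, so rank(T) = 3.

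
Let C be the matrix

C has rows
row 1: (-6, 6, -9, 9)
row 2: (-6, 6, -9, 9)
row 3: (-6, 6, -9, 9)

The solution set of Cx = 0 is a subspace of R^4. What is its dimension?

3

Row reduce to echelon form.
R2 ← R2 − R1: [0, 0, 0, 0]
R3 ← R3 − R1: [0, 0, 0, 0]
1 nonzero row, so rank(C) = 1.
C has 4 columns; by rank–nullity, nullity = 4 − 1 = 3.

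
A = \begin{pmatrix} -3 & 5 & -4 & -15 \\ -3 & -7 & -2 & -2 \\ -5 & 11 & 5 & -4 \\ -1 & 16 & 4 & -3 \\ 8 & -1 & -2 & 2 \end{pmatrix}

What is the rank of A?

Row reduce to echelon form.
R2 ← R2 − R1: [0, -12, 2, 13]
R3 ← R3 − (5/3)·R1: [0, 8/3, 35/3, 21]
R4 ← R4 − (1/3)·R1: [0, 43/3, 16/3, 2]
R5 ← R5 + (8/3)·R1: [0, 37/3, -38/3, -38]
R3 ← R3 + (2/9)·R2: [0, 0, 109/9, 215/9]
R4 ← R4 + (43/36)·R2: [0, 0, 139/18, 631/36]
R5 ← R5 + (37/36)·R2: [0, 0, -191/18, -887/36]
R4 ← R4 − (139/218)·R3: [0, 0, 0, 1001/436]
R5 ← R5 + (191/218)·R3: [0, 0, 0, -1617/436]
R5 ← R5 + (21/13)·R4: [0, 0, 0, 0]
Echelon form has 4 nonzero rows, so rank(A) = 4.

4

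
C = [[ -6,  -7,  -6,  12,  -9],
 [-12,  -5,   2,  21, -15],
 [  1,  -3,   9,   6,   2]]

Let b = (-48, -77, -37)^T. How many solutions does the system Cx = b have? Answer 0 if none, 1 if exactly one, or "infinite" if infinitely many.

infinite

Row reduce the augmented matrix [C | b].
R2 ← R2 − (2)·R1: [0, 9, 14, -3, 3, 19]
R3 ← R3 + (1/6)·R1: [0, -25/6, 8, 8, 1/2, -45]
R3 ← R3 + (25/54)·R2: [0, 0, 391/27, 119/18, 17/9, -1955/54]
The echelon form has 3 nonzero rows, and every pivot lies in the first 5 columns, so rank(C) = rank([C|b]) = 3.
The system is consistent.
rank = 3 < 5 unknowns, so there are infinitely many solutions.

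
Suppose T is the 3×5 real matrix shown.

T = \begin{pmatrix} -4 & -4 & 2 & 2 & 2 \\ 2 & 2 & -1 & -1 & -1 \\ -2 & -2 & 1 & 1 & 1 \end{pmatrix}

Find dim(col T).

Row reduce to echelon form.
R2 ← R2 + (1/2)·R1: [0, 0, 0, 0, 0]
R3 ← R3 − (1/2)·R1: [0, 0, 0, 0, 0]
Echelon form has 1 nonzero row, so rank(T) = 1.
The column space has dimension equal to the rank: 1.

1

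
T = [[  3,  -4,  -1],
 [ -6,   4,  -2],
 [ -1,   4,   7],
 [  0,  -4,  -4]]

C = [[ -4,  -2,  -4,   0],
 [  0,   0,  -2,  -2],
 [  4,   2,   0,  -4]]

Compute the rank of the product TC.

First compute TC:
[[-16,  -8,  -4,  12],
 [ 16,   8,  16,   0],
 [ 32,  16,  -4, -36],
 [-16,  -8,   8,  24]]
Now row reduce the product.
R2 ← R2 + R1: [0, 0, 12, 12]
R3 ← R3 + (2)·R1: [0, 0, -12, -12]
R4 ← R4 − R1: [0, 0, 12, 12]
R3 ← R3 + R2: [0, 0, 0, 0]
R4 ← R4 − R2: [0, 0, 0, 0]
2 nonzero rows, so rank(TC) = 2.

2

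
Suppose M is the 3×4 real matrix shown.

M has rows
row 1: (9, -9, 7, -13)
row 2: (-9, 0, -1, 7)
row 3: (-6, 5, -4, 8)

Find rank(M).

Row reduce to echelon form.
R2 ← R2 + R1: [0, -9, 6, -6]
R3 ← R3 + (2/3)·R1: [0, -1, 2/3, -2/3]
R3 ← R3 − (1/9)·R2: [0, 0, 0, 0]
Echelon form has 2 nonzero rows, so rank(M) = 2.

2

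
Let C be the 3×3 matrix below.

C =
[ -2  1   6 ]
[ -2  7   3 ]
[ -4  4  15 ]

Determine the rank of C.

Row reduce to echelon form.
R2 ← R2 − R1: [0, 6, -3]
R3 ← R3 − (2)·R1: [0, 2, 3]
R3 ← R3 − (1/3)·R2: [0, 0, 4]
Echelon form has 3 nonzero rows, so rank(C) = 3.

3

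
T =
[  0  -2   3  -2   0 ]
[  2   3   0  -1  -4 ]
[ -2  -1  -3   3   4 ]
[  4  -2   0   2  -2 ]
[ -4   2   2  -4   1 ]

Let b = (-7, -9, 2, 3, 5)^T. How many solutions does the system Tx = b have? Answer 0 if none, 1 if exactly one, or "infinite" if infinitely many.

Row reduce the augmented matrix [T | b].
Swap R1 ↔ R2
R3 ← R3 + R1: [0, 2, -3, 2, 0, -7]
R4 ← R4 − (2)·R1: [0, -8, 0, 4, 6, 21]
R5 ← R5 + (2)·R1: [0, 8, 2, -6, -7, -13]
R3 ← R3 + R2: [0, 0, 0, 0, 0, -14]
R4 ← R4 − (4)·R2: [0, 0, -12, 12, 6, 49]
R5 ← R5 + (4)·R2: [0, 0, 14, -14, -7, -41]
Swap R3 ↔ R4
R5 ← R5 + (7/6)·R3: [0, 0, 0, 0, 0, 97/6]
R5 ← R5 + (97/84)·R4: [0, 0, 0, 0, 0, 0]
The echelon form has 4 nonzero rows; the last pivot sits in the augmented column, so rank(T) = 3 but rank([T|b]) = 4.
Since the ranks differ, the system is inconsistent.
It has no solutions.

0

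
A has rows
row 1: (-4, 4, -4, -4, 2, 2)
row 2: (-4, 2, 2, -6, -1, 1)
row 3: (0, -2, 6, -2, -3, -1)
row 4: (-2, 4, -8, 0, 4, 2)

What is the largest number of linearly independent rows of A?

Row reduce to echelon form.
R2 ← R2 − R1: [0, -2, 6, -2, -3, -1]
R4 ← R4 − (1/2)·R1: [0, 2, -6, 2, 3, 1]
R3 ← R3 − R2: [0, 0, 0, 0, 0, 0]
R4 ← R4 + R2: [0, 0, 0, 0, 0, 0]
Echelon form has 2 nonzero rows, so rank(A) = 2.
The rank gives the maximum number of linearly independent rows: 2.

2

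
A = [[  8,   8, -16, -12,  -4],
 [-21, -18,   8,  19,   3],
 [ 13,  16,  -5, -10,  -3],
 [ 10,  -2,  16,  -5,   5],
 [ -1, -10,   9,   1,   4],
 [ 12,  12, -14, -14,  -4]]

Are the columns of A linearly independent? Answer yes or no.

no

Row reduce A to echelon form.
R2 ← R2 + (21/8)·R1: [0, 3, -34, -25/2, -15/2]
R3 ← R3 − (13/8)·R1: [0, 3, 21, 19/2, 7/2]
R4 ← R4 − (5/4)·R1: [0, -12, 36, 10, 10]
R5 ← R5 + (1/8)·R1: [0, -9, 7, -1/2, 7/2]
R6 ← R6 − (3/2)·R1: [0, 0, 10, 4, 2]
R3 ← R3 − R2: [0, 0, 55, 22, 11]
R4 ← R4 + (4)·R2: [0, 0, -100, -40, -20]
R5 ← R5 + (3)·R2: [0, 0, -95, -38, -19]
R4 ← R4 + (20/11)·R3: [0, 0, 0, 0, 0]
R5 ← R5 + (19/11)·R3: [0, 0, 0, 0, 0]
R6 ← R6 − (2/11)·R3: [0, 0, 0, 0, 0]
3 pivots among 5 columns.
Only 3 < 5 pivot columns, so the columns are linearly dependent.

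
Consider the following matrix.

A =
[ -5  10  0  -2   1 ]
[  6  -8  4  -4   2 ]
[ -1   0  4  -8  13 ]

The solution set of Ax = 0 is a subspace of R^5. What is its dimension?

Row reduce to echelon form.
R2 ← R2 + (6/5)·R1: [0, 4, 4, -32/5, 16/5]
R3 ← R3 − (1/5)·R1: [0, -2, 4, -38/5, 64/5]
R3 ← R3 + (1/2)·R2: [0, 0, 6, -54/5, 72/5]
3 nonzero rows, so rank(A) = 3.
A has 5 columns; by rank–nullity, nullity = 5 − 3 = 2.

2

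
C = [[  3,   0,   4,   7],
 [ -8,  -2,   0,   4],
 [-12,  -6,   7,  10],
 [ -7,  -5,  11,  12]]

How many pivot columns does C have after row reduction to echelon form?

Row reduce to echelon form.
R2 ← R2 + (8/3)·R1: [0, -2, 32/3, 68/3]
R3 ← R3 + (4)·R1: [0, -6, 23, 38]
R4 ← R4 + (7/3)·R1: [0, -5, 61/3, 85/3]
R3 ← R3 − (3)·R2: [0, 0, -9, -30]
R4 ← R4 − (5/2)·R2: [0, 0, -19/3, -85/3]
R4 ← R4 − (19/27)·R3: [0, 0, 0, -65/9]
Echelon form has 4 nonzero rows, so rank(C) = 4.
Each nonzero row contributes one pivot column: 4 pivot columns.

4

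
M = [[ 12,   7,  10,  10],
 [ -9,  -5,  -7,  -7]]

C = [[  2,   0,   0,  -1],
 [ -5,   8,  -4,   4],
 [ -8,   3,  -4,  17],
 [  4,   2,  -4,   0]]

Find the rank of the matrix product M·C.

2

First compute MC:
[[-51, 106, -108, 186],
 [ 35, -75,  76, -130]]
Now row reduce the product.
R2 ← R2 + (35/51)·R1: [0, -115/51, 32/17, -40/17]
2 nonzero rows, so rank(MC) = 2.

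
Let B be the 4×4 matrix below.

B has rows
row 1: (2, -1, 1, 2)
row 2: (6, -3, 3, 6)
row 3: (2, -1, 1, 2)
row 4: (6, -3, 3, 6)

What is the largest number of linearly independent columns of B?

1

Row reduce to echelon form.
R2 ← R2 − (3)·R1: [0, 0, 0, 0]
R3 ← R3 − R1: [0, 0, 0, 0]
R4 ← R4 − (3)·R1: [0, 0, 0, 0]
Echelon form has 1 nonzero row, so rank(B) = 1.
The rank gives the maximum number of linearly independent columns: 1.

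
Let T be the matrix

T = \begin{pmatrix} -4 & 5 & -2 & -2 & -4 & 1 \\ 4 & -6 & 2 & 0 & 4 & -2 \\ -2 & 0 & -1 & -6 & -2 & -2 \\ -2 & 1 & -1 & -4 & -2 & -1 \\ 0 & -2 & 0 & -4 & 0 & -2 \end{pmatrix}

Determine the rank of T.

2

Row reduce to echelon form.
R2 ← R2 + R1: [0, -1, 0, -2, 0, -1]
R3 ← R3 − (1/2)·R1: [0, -5/2, 0, -5, 0, -5/2]
R4 ← R4 − (1/2)·R1: [0, -3/2, 0, -3, 0, -3/2]
R3 ← R3 − (5/2)·R2: [0, 0, 0, 0, 0, 0]
R4 ← R4 − (3/2)·R2: [0, 0, 0, 0, 0, 0]
R5 ← R5 − (2)·R2: [0, 0, 0, 0, 0, 0]
Echelon form has 2 nonzero rows, so rank(T) = 2.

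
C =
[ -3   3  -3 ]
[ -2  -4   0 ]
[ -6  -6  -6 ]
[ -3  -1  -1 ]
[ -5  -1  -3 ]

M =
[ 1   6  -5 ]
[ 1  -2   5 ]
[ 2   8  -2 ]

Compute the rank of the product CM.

3

First compute CM:
[[ -6, -48,  36],
 [ -6,  -4, -10],
 [-24, -72,  12],
 [ -6, -24,  12],
 [-12, -52,  26]]
Now row reduce the product.
R2 ← R2 − R1: [0, 44, -46]
R3 ← R3 − (4)·R1: [0, 120, -132]
R4 ← R4 − R1: [0, 24, -24]
R5 ← R5 − (2)·R1: [0, 44, -46]
R3 ← R3 − (30/11)·R2: [0, 0, -72/11]
R4 ← R4 − (6/11)·R2: [0, 0, 12/11]
R5 ← R5 − R2: [0, 0, 0]
R4 ← R4 + (1/6)·R3: [0, 0, 0]
3 nonzero rows, so rank(CM) = 3.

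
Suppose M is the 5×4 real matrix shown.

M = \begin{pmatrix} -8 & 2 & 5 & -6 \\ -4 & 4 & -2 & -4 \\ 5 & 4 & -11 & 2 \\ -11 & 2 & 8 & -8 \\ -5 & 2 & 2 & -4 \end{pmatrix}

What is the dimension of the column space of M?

Row reduce to echelon form.
R2 ← R2 − (1/2)·R1: [0, 3, -9/2, -1]
R3 ← R3 + (5/8)·R1: [0, 21/4, -63/8, -7/4]
R4 ← R4 − (11/8)·R1: [0, -3/4, 9/8, 1/4]
R5 ← R5 − (5/8)·R1: [0, 3/4, -9/8, -1/4]
R3 ← R3 − (7/4)·R2: [0, 0, 0, 0]
R4 ← R4 + (1/4)·R2: [0, 0, 0, 0]
R5 ← R5 − (1/4)·R2: [0, 0, 0, 0]
Echelon form has 2 nonzero rows, so rank(M) = 2.
The column space has dimension equal to the rank: 2.

2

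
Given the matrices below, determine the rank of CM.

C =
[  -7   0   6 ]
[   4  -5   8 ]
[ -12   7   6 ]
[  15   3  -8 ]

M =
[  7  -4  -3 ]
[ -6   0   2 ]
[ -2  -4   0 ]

2

First compute CM:
[[-61,   4,  21],
 [ 42, -48, -22],
 [-138,  24,  50],
 [103, -28, -39]]
Now row reduce the product.
R2 ← R2 + (42/61)·R1: [0, -2760/61, -460/61]
R3 ← R3 − (138/61)·R1: [0, 912/61, 152/61]
R4 ← R4 + (103/61)·R1: [0, -1296/61, -216/61]
R3 ← R3 + (38/115)·R2: [0, 0, 0]
R4 ← R4 − (54/115)·R2: [0, 0, 0]
2 nonzero rows, so rank(CM) = 2.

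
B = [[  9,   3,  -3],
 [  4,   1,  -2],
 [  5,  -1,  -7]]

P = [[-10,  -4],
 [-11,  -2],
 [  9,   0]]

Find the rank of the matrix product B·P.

2

First compute BP:
[[-150, -42],
 [-69, -18],
 [-102, -18]]
Now row reduce the product.
R2 ← R2 − (23/50)·R1: [0, 33/25]
R3 ← R3 − (17/25)·R1: [0, 264/25]
R3 ← R3 − (8)·R2: [0, 0]
2 nonzero rows, so rank(BP) = 2.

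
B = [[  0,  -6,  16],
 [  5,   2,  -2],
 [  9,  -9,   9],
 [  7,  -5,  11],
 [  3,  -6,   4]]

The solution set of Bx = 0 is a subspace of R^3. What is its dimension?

0

Row reduce to echelon form.
Swap R1 ↔ R2
R3 ← R3 − (9/5)·R1: [0, -63/5, 63/5]
R4 ← R4 − (7/5)·R1: [0, -39/5, 69/5]
R5 ← R5 − (3/5)·R1: [0, -36/5, 26/5]
R3 ← R3 − (21/10)·R2: [0, 0, -21]
R4 ← R4 − (13/10)·R2: [0, 0, -7]
R5 ← R5 − (6/5)·R2: [0, 0, -14]
R4 ← R4 − (1/3)·R3: [0, 0, 0]
R5 ← R5 − (2/3)·R3: [0, 0, 0]
3 nonzero rows, so rank(B) = 3.
B has 3 columns; by rank–nullity, nullity = 3 − 3 = 0.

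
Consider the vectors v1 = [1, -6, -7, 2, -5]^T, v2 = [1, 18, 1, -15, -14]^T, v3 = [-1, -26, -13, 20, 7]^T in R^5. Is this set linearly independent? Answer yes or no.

Form the matrix with these vectors as rows and row reduce.
R2 ← R2 − R1: [0, 24, 8, -17, -9]
R3 ← R3 + R1: [0, -32, -20, 22, 2]
R3 ← R3 + (4/3)·R2: [0, 0, -28/3, -2/3, -10]
3 nonzero rows, so the 3 vectors span a space of dimension 3.
Since 3 = 3, the vectors are linearly independent.

yes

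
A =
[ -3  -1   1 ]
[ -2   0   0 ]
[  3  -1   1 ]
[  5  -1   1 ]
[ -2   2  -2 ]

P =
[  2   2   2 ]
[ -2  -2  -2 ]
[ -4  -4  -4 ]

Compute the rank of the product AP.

1

First compute AP:
[[ -8,  -8,  -8],
 [ -4,  -4,  -4],
 [  4,   4,   4],
 [  8,   8,   8],
 [  0,   0,   0]]
Now row reduce the product.
R2 ← R2 − (1/2)·R1: [0, 0, 0]
R3 ← R3 + (1/2)·R1: [0, 0, 0]
R4 ← R4 + R1: [0, 0, 0]
1 nonzero row, so rank(AP) = 1.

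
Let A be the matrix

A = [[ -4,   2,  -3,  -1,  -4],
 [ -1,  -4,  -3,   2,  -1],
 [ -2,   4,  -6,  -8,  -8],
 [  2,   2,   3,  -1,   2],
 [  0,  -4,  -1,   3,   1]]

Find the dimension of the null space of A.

2

Row reduce to echelon form.
R2 ← R2 − (1/4)·R1: [0, -9/2, -9/4, 9/4, 0]
R3 ← R3 − (1/2)·R1: [0, 3, -9/2, -15/2, -6]
R4 ← R4 + (1/2)·R1: [0, 3, 3/2, -3/2, 0]
R3 ← R3 + (2/3)·R2: [0, 0, -6, -6, -6]
R4 ← R4 + (2/3)·R2: [0, 0, 0, 0, 0]
R5 ← R5 − (8/9)·R2: [0, 0, 1, 1, 1]
R5 ← R5 + (1/6)·R3: [0, 0, 0, 0, 0]
3 nonzero rows, so rank(A) = 3.
A has 5 columns; by rank–nullity, nullity = 5 − 3 = 2.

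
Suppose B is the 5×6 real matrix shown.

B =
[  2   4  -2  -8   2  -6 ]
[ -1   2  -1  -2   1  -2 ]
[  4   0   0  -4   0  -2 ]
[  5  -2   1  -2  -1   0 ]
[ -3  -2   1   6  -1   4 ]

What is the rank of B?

Row reduce to echelon form.
R2 ← R2 + (1/2)·R1: [0, 4, -2, -6, 2, -5]
R3 ← R3 − (2)·R1: [0, -8, 4, 12, -4, 10]
R4 ← R4 − (5/2)·R1: [0, -12, 6, 18, -6, 15]
R5 ← R5 + (3/2)·R1: [0, 4, -2, -6, 2, -5]
R3 ← R3 + (2)·R2: [0, 0, 0, 0, 0, 0]
R4 ← R4 + (3)·R2: [0, 0, 0, 0, 0, 0]
R5 ← R5 − R2: [0, 0, 0, 0, 0, 0]
Echelon form has 2 nonzero rows, so rank(B) = 2.

2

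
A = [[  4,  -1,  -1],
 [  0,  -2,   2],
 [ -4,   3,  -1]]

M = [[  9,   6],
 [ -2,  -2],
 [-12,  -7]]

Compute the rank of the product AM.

First compute AM:
[[ 50,  33],
 [-20, -10],
 [-30, -23]]
Now row reduce the product.
R2 ← R2 + (2/5)·R1: [0, 16/5]
R3 ← R3 + (3/5)·R1: [0, -16/5]
R3 ← R3 + R2: [0, 0]
2 nonzero rows, so rank(AM) = 2.

2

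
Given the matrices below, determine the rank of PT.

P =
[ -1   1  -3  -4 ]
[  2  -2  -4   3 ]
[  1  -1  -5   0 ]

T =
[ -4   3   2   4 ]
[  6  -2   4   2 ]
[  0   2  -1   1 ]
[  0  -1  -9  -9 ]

2

First compute PT:
[[ 10,  -7,  41,  31],
 [-20,  -1, -27, -27],
 [-10,  -5,   3,  -3]]
Now row reduce the product.
R2 ← R2 + (2)·R1: [0, -15, 55, 35]
R3 ← R3 + R1: [0, -12, 44, 28]
R3 ← R3 − (4/5)·R2: [0, 0, 0, 0]
2 nonzero rows, so rank(PT) = 2.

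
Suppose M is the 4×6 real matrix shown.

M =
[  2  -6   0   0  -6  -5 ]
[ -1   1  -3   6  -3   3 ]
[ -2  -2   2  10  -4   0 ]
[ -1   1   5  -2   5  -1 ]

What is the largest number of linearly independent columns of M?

3

Row reduce to echelon form.
R2 ← R2 + (1/2)·R1: [0, -2, -3, 6, -6, 1/2]
R3 ← R3 + R1: [0, -8, 2, 10, -10, -5]
R4 ← R4 + (1/2)·R1: [0, -2, 5, -2, 2, -7/2]
R3 ← R3 − (4)·R2: [0, 0, 14, -14, 14, -7]
R4 ← R4 − R2: [0, 0, 8, -8, 8, -4]
R4 ← R4 − (4/7)·R3: [0, 0, 0, 0, 0, 0]
Echelon form has 3 nonzero rows, so rank(M) = 3.
The rank gives the maximum number of linearly independent columns: 3.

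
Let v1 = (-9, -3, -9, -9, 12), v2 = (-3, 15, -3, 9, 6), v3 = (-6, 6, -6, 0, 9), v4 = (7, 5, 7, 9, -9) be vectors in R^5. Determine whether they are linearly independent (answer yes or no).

no

Form the matrix with these vectors as rows and row reduce.
R2 ← R2 − (1/3)·R1: [0, 16, 0, 12, 2]
R3 ← R3 − (2/3)·R1: [0, 8, 0, 6, 1]
R4 ← R4 + (7/9)·R1: [0, 8/3, 0, 2, 1/3]
R3 ← R3 − (1/2)·R2: [0, 0, 0, 0, 0]
R4 ← R4 − (1/6)·R2: [0, 0, 0, 0, 0]
2 nonzero rows, so the 4 vectors span a space of dimension 2.
Since 2 < 4, the vectors are linearly dependent.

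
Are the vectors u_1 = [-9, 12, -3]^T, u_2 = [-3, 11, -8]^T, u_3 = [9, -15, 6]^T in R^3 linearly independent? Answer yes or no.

no

Form the matrix with these vectors as rows and row reduce.
R2 ← R2 − (1/3)·R1: [0, 7, -7]
R3 ← R3 + R1: [0, -3, 3]
R3 ← R3 + (3/7)·R2: [0, 0, 0]
2 nonzero rows, so the 3 vectors span a space of dimension 2.
Since 2 < 3, the vectors are linearly dependent.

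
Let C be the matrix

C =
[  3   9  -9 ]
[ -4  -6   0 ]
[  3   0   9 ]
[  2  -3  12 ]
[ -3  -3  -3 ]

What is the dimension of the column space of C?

2

Row reduce to echelon form.
R2 ← R2 + (4/3)·R1: [0, 6, -12]
R3 ← R3 − R1: [0, -9, 18]
R4 ← R4 − (2/3)·R1: [0, -9, 18]
R5 ← R5 + R1: [0, 6, -12]
R3 ← R3 + (3/2)·R2: [0, 0, 0]
R4 ← R4 + (3/2)·R2: [0, 0, 0]
R5 ← R5 − R2: [0, 0, 0]
Echelon form has 2 nonzero rows, so rank(C) = 2.
The column space has dimension equal to the rank: 2.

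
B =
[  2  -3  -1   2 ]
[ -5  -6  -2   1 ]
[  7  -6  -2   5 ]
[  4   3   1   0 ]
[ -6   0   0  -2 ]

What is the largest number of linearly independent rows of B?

Row reduce to echelon form.
R2 ← R2 + (5/2)·R1: [0, -27/2, -9/2, 6]
R3 ← R3 − (7/2)·R1: [0, 9/2, 3/2, -2]
R4 ← R4 − (2)·R1: [0, 9, 3, -4]
R5 ← R5 + (3)·R1: [0, -9, -3, 4]
R3 ← R3 + (1/3)·R2: [0, 0, 0, 0]
R4 ← R4 + (2/3)·R2: [0, 0, 0, 0]
R5 ← R5 − (2/3)·R2: [0, 0, 0, 0]
Echelon form has 2 nonzero rows, so rank(B) = 2.
The rank gives the maximum number of linearly independent rows: 2.

2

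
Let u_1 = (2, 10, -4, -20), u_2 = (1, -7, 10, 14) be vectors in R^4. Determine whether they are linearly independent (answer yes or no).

Form the matrix with these vectors as rows and row reduce.
R2 ← R2 − (1/2)·R1: [0, -12, 12, 24]
2 nonzero rows, so the 2 vectors span a space of dimension 2.
Since 2 = 2, the vectors are linearly independent.

yes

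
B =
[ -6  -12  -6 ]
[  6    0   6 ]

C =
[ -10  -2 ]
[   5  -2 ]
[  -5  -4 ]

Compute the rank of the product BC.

First compute BC:
[[ 30,  60],
 [-90, -36]]
Now row reduce the product.
R2 ← R2 + (3)·R1: [0, 144]
2 nonzero rows, so rank(BC) = 2.

2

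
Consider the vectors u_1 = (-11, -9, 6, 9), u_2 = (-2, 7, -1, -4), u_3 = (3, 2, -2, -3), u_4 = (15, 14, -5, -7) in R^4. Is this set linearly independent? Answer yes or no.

Form the matrix with these vectors as rows and row reduce.
R2 ← R2 − (2/11)·R1: [0, 95/11, -23/11, -62/11]
R3 ← R3 + (3/11)·R1: [0, -5/11, -4/11, -6/11]
R4 ← R4 + (15/11)·R1: [0, 19/11, 35/11, 58/11]
R3 ← R3 + (1/19)·R2: [0, 0, -9/19, -16/19]
R4 ← R4 − (1/5)·R2: [0, 0, 18/5, 32/5]
R4 ← R4 + (38/5)·R3: [0, 0, 0, 0]
3 nonzero rows, so the 4 vectors span a space of dimension 3.
Since 3 < 4, the vectors are linearly dependent.

no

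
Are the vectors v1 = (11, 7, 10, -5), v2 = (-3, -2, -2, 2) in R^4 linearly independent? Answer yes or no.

Form the matrix with these vectors as rows and row reduce.
R2 ← R2 + (3/11)·R1: [0, -1/11, 8/11, 7/11]
2 nonzero rows, so the 2 vectors span a space of dimension 2.
Since 2 = 2, the vectors are linearly independent.

yes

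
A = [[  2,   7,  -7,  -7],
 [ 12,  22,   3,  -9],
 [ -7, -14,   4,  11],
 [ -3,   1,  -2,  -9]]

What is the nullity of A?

Row reduce to echelon form.
R2 ← R2 − (6)·R1: [0, -20, 45, 33]
R3 ← R3 + (7/2)·R1: [0, 21/2, -41/2, -27/2]
R4 ← R4 + (3/2)·R1: [0, 23/2, -25/2, -39/2]
R3 ← R3 + (21/40)·R2: [0, 0, 25/8, 153/40]
R4 ← R4 + (23/40)·R2: [0, 0, 107/8, -21/40]
R4 ← R4 − (107/25)·R3: [0, 0, 0, -2112/125]
4 nonzero rows, so rank(A) = 4.
A has 4 columns; by rank–nullity, nullity = 4 − 4 = 0.

0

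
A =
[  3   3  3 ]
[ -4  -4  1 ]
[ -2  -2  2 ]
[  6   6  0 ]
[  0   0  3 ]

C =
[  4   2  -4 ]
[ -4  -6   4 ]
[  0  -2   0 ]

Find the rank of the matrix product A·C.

1

First compute AC:
[[  0, -18,   0],
 [  0,  14,   0],
 [  0,   4,   0],
 [  0, -24,   0],
 [  0,  -6,   0]]
Now row reduce the product.
R2 ← R2 + (7/9)·R1: [0, 0, 0]
R3 ← R3 + (2/9)·R1: [0, 0, 0]
R4 ← R4 − (4/3)·R1: [0, 0, 0]
R5 ← R5 − (1/3)·R1: [0, 0, 0]
1 nonzero row, so rank(AC) = 1.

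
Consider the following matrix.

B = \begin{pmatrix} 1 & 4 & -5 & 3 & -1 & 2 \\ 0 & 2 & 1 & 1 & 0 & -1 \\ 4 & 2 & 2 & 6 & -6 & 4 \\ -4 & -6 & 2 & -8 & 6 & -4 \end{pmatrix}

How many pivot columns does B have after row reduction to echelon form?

Row reduce to echelon form.
R3 ← R3 − (4)·R1: [0, -14, 22, -6, -2, -4]
R4 ← R4 + (4)·R1: [0, 10, -18, 4, 2, 4]
R3 ← R3 + (7)·R2: [0, 0, 29, 1, -2, -11]
R4 ← R4 − (5)·R2: [0, 0, -23, -1, 2, 9]
R4 ← R4 + (23/29)·R3: [0, 0, 0, -6/29, 12/29, 8/29]
Echelon form has 4 nonzero rows, so rank(B) = 4.
Each nonzero row contributes one pivot column: 4 pivot columns.

4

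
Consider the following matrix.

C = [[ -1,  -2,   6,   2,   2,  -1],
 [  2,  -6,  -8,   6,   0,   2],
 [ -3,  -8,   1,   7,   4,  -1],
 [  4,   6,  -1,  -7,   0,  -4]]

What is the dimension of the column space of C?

Row reduce to echelon form.
R2 ← R2 + (2)·R1: [0, -10, 4, 10, 4, 0]
R3 ← R3 − (3)·R1: [0, -2, -17, 1, -2, 2]
R4 ← R4 + (4)·R1: [0, -2, 23, 1, 8, -8]
R3 ← R3 − (1/5)·R2: [0, 0, -89/5, -1, -14/5, 2]
R4 ← R4 − (1/5)·R2: [0, 0, 111/5, -1, 36/5, -8]
R4 ← R4 + (111/89)·R3: [0, 0, 0, -200/89, 330/89, -490/89]
Echelon form has 4 nonzero rows, so rank(C) = 4.
The column space has dimension equal to the rank: 4.

4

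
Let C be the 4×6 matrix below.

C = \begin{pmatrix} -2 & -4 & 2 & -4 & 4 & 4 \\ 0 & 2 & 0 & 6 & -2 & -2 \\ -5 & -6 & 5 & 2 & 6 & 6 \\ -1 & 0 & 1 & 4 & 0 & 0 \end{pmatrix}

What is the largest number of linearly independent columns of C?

2

Row reduce to echelon form.
R3 ← R3 − (5/2)·R1: [0, 4, 0, 12, -4, -4]
R4 ← R4 − (1/2)·R1: [0, 2, 0, 6, -2, -2]
R3 ← R3 − (2)·R2: [0, 0, 0, 0, 0, 0]
R4 ← R4 − R2: [0, 0, 0, 0, 0, 0]
Echelon form has 2 nonzero rows, so rank(C) = 2.
The rank gives the maximum number of linearly independent columns: 2.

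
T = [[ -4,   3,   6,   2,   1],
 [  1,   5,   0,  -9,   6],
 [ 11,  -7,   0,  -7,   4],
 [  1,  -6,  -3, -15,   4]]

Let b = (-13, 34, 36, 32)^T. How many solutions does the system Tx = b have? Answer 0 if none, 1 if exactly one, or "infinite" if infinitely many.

Row reduce the augmented matrix [T | b].
R2 ← R2 + (1/4)·R1: [0, 23/4, 3/2, -17/2, 25/4, 123/4]
R3 ← R3 + (11/4)·R1: [0, 5/4, 33/2, -3/2, 27/4, 1/4]
R4 ← R4 + (1/4)·R1: [0, -21/4, -3/2, -29/2, 17/4, 115/4]
R3 ← R3 − (5/23)·R2: [0, 0, 372/23, 8/23, 124/23, -148/23]
R4 ← R4 + (21/23)·R2: [0, 0, -3/23, -512/23, 229/23, 1307/23]
R4 ← R4 + (1/124)·R3: [0, 0, 0, -690/31, 10, 1760/31]
The echelon form has 4 nonzero rows, and every pivot lies in the first 5 columns, so rank(T) = rank([T|b]) = 4.
The system is consistent.
rank = 4 < 5 unknowns, so there are infinitely many solutions.

infinite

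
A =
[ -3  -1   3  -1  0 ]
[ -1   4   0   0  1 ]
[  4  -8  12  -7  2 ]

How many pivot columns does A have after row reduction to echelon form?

Row reduce to echelon form.
R2 ← R2 − (1/3)·R1: [0, 13/3, -1, 1/3, 1]
R3 ← R3 + (4/3)·R1: [0, -28/3, 16, -25/3, 2]
R3 ← R3 + (28/13)·R2: [0, 0, 180/13, -99/13, 54/13]
Echelon form has 3 nonzero rows, so rank(A) = 3.
Each nonzero row contributes one pivot column: 3 pivot columns.

3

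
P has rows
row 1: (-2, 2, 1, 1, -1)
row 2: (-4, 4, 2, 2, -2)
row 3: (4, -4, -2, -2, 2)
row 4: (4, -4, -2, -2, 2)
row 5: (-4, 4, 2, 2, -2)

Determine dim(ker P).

Row reduce to echelon form.
R2 ← R2 − (2)·R1: [0, 0, 0, 0, 0]
R3 ← R3 + (2)·R1: [0, 0, 0, 0, 0]
R4 ← R4 + (2)·R1: [0, 0, 0, 0, 0]
R5 ← R5 − (2)·R1: [0, 0, 0, 0, 0]
1 nonzero row, so rank(P) = 1.
P has 5 columns; by rank–nullity, nullity = 5 − 1 = 4.

4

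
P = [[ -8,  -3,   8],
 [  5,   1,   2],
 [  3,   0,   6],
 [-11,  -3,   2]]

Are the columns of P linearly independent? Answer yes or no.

Row reduce P to echelon form.
R2 ← R2 + (5/8)·R1: [0, -7/8, 7]
R3 ← R3 + (3/8)·R1: [0, -9/8, 9]
R4 ← R4 − (11/8)·R1: [0, 9/8, -9]
R3 ← R3 − (9/7)·R2: [0, 0, 0]
R4 ← R4 + (9/7)·R2: [0, 0, 0]
2 pivots among 3 columns.
Only 2 < 3 pivot columns, so the columns are linearly dependent.

no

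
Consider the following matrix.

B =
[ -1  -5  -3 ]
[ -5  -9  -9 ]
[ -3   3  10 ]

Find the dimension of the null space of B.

Row reduce to echelon form.
R2 ← R2 − (5)·R1: [0, 16, 6]
R3 ← R3 − (3)·R1: [0, 18, 19]
R3 ← R3 − (9/8)·R2: [0, 0, 49/4]
3 nonzero rows, so rank(B) = 3.
B has 3 columns; by rank–nullity, nullity = 3 − 3 = 0.

0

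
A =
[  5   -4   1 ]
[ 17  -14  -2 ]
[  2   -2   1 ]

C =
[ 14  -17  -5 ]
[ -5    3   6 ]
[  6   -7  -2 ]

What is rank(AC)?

3

First compute AC:
[[ 96, -104, -51],
 [296, -317, -165],
 [ 44, -47, -24]]
Now row reduce the product.
R2 ← R2 − (37/12)·R1: [0, 11/3, -31/4]
R3 ← R3 − (11/24)·R1: [0, 2/3, -5/8]
R3 ← R3 − (2/11)·R2: [0, 0, 69/88]
3 nonzero rows, so rank(AC) = 3.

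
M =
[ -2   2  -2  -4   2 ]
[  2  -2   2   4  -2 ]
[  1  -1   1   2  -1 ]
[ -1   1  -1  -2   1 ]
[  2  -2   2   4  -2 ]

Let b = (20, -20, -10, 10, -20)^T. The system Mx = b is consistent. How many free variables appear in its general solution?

Row reduce the augmented matrix [M | b].
R2 ← R2 + R1: [0, 0, 0, 0, 0, 0]
R3 ← R3 + (1/2)·R1: [0, 0, 0, 0, 0, 0]
R4 ← R4 − (1/2)·R1: [0, 0, 0, 0, 0, 0]
R5 ← R5 + R1: [0, 0, 0, 0, 0, 0]
The echelon form has 1 nonzero rows, and every pivot lies in the first 5 columns, so rank(M) = rank([M|b]) = 1.
The system is consistent.
Free variables = (unknowns) − (rank) = 5 − 1 = 4.

4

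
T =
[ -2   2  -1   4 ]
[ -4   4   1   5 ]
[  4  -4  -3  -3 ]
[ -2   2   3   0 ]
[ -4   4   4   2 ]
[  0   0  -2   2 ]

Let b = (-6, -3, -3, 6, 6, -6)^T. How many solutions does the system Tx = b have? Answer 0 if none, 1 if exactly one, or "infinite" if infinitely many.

Row reduce the augmented matrix [T | b].
R2 ← R2 − (2)·R1: [0, 0, 3, -3, 9]
R3 ← R3 + (2)·R1: [0, 0, -5, 5, -15]
R4 ← R4 − R1: [0, 0, 4, -4, 12]
R5 ← R5 − (2)·R1: [0, 0, 6, -6, 18]
R3 ← R3 + (5/3)·R2: [0, 0, 0, 0, 0]
R4 ← R4 − (4/3)·R2: [0, 0, 0, 0, 0]
R5 ← R5 − (2)·R2: [0, 0, 0, 0, 0]
R6 ← R6 + (2/3)·R2: [0, 0, 0, 0, 0]
The echelon form has 2 nonzero rows, and every pivot lies in the first 4 columns, so rank(T) = rank([T|b]) = 2.
The system is consistent.
rank = 2 < 4 unknowns, so there are infinitely many solutions.

infinite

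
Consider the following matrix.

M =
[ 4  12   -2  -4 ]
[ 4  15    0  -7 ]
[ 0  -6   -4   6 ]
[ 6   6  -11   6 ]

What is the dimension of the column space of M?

Row reduce to echelon form.
R2 ← R2 − R1: [0, 3, 2, -3]
R4 ← R4 − (3/2)·R1: [0, -12, -8, 12]
R3 ← R3 + (2)·R2: [0, 0, 0, 0]
R4 ← R4 + (4)·R2: [0, 0, 0, 0]
Echelon form has 2 nonzero rows, so rank(M) = 2.
The column space has dimension equal to the rank: 2.

2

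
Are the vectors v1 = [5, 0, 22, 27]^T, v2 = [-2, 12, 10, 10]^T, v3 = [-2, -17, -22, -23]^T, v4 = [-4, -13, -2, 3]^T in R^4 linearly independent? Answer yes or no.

yes

Form the matrix with these vectors as rows and row reduce.
R2 ← R2 + (2/5)·R1: [0, 12, 94/5, 104/5]
R3 ← R3 + (2/5)·R1: [0, -17, -66/5, -61/5]
R4 ← R4 + (4/5)·R1: [0, -13, 78/5, 123/5]
R3 ← R3 + (17/12)·R2: [0, 0, 403/30, 259/15]
R4 ← R4 + (13/12)·R2: [0, 0, 1079/30, 707/15]
R4 ← R4 − (83/31)·R3: [0, 0, 0, 28/31]
4 nonzero rows, so the 4 vectors span a space of dimension 4.
Since 4 = 4, the vectors are linearly independent.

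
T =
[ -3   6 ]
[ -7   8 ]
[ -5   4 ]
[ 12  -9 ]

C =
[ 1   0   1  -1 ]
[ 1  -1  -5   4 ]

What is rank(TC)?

2

First compute TC:
[[  3,  -6, -33,  27],
 [  1,  -8, -47,  39],
 [ -1,  -4, -25,  21],
 [  3,   9,  57, -48]]
Now row reduce the product.
R2 ← R2 − (1/3)·R1: [0, -6, -36, 30]
R3 ← R3 + (1/3)·R1: [0, -6, -36, 30]
R4 ← R4 − R1: [0, 15, 90, -75]
R3 ← R3 − R2: [0, 0, 0, 0]
R4 ← R4 + (5/2)·R2: [0, 0, 0, 0]
2 nonzero rows, so rank(TC) = 2.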